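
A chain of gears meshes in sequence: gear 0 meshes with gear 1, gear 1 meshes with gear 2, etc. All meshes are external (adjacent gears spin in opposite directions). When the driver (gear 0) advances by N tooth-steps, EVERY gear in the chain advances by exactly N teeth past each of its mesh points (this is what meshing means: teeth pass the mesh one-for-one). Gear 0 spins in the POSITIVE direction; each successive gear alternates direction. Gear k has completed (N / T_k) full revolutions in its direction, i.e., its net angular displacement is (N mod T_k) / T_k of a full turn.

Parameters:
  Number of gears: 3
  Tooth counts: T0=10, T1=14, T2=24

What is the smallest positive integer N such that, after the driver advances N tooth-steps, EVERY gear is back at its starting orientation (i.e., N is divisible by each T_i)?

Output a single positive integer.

Answer: 840

Derivation:
Gear k returns to start when N is a multiple of T_k.
All gears at start simultaneously when N is a common multiple of [10, 14, 24]; the smallest such N is lcm(10, 14, 24).
Start: lcm = T0 = 10
Fold in T1=14: gcd(10, 14) = 2; lcm(10, 14) = 10 * 14 / 2 = 140 / 2 = 70
Fold in T2=24: gcd(70, 24) = 2; lcm(70, 24) = 70 * 24 / 2 = 1680 / 2 = 840
Full cycle length = 840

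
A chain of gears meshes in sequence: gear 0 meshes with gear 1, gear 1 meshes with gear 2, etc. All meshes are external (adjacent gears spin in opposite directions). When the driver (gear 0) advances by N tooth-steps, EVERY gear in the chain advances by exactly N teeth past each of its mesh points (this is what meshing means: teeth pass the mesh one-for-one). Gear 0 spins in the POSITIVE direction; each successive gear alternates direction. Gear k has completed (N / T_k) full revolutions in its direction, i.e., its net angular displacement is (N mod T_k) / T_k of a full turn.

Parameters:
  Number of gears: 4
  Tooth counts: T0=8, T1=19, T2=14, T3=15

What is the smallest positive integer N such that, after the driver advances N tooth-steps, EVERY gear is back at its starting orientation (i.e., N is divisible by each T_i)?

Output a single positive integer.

Answer: 15960

Derivation:
Gear k returns to start when N is a multiple of T_k.
All gears at start simultaneously when N is a common multiple of [8, 19, 14, 15]; the smallest such N is lcm(8, 19, 14, 15).
Start: lcm = T0 = 8
Fold in T1=19: gcd(8, 19) = 1; lcm(8, 19) = 8 * 19 / 1 = 152 / 1 = 152
Fold in T2=14: gcd(152, 14) = 2; lcm(152, 14) = 152 * 14 / 2 = 2128 / 2 = 1064
Fold in T3=15: gcd(1064, 15) = 1; lcm(1064, 15) = 1064 * 15 / 1 = 15960 / 1 = 15960
Full cycle length = 15960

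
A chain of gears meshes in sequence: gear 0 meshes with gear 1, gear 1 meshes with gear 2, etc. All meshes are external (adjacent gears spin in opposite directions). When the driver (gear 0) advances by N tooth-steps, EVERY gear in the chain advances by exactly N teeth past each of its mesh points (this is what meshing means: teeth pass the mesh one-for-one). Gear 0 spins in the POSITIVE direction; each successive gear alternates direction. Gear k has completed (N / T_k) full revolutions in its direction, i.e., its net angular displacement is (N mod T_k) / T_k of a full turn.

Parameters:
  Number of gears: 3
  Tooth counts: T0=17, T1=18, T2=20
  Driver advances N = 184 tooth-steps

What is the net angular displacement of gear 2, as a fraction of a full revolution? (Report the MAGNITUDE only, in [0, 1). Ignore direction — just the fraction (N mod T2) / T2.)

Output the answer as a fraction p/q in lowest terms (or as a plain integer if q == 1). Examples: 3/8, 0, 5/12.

Chain of 3 gears, tooth counts: [17, 18, 20]
  gear 0: T0=17, direction=positive, advance = 184 mod 17 = 14 teeth = 14/17 turn
  gear 1: T1=18, direction=negative, advance = 184 mod 18 = 4 teeth = 4/18 turn
  gear 2: T2=20, direction=positive, advance = 184 mod 20 = 4 teeth = 4/20 turn
Gear 2: 184 mod 20 = 4
Fraction = 4 / 20 = 1/5 (gcd(4,20)=4) = 1/5

Answer: 1/5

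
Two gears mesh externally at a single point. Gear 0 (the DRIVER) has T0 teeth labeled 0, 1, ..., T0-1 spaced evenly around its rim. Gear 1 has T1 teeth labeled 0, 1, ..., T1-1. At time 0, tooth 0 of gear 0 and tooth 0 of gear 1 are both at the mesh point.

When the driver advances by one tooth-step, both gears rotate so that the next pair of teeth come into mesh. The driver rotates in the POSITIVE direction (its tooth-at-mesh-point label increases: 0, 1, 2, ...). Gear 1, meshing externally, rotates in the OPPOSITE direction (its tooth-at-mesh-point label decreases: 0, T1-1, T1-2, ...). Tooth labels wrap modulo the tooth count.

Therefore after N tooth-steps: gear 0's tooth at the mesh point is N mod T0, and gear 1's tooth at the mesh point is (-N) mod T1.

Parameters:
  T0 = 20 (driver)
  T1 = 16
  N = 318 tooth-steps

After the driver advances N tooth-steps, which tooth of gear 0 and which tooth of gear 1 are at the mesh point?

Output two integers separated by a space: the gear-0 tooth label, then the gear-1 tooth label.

Answer: 18 2

Derivation:
Gear 0 (driver, T0=20): tooth at mesh = N mod T0
  318 = 15 * 20 + 18, so 318 mod 20 = 18
  gear 0 tooth = 18
Gear 1 (driven, T1=16): tooth at mesh = (-N) mod T1
  318 = 19 * 16 + 14, so 318 mod 16 = 14
  (-318) mod 16 = (-14) mod 16 = 16 - 14 = 2
Mesh after 318 steps: gear-0 tooth 18 meets gear-1 tooth 2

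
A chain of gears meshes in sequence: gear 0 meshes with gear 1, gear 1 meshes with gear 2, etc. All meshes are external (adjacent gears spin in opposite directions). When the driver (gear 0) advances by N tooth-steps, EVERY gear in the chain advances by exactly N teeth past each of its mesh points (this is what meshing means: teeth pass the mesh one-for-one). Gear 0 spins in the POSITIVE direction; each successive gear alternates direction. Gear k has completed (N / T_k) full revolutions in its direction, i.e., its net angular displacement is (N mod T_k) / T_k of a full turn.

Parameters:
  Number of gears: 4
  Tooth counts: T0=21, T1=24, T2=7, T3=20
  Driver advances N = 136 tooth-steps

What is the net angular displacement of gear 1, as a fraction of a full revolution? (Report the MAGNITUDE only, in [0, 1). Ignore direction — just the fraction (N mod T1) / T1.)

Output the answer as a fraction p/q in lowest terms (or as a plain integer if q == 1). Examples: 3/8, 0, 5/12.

Answer: 2/3

Derivation:
Chain of 4 gears, tooth counts: [21, 24, 7, 20]
  gear 0: T0=21, direction=positive, advance = 136 mod 21 = 10 teeth = 10/21 turn
  gear 1: T1=24, direction=negative, advance = 136 mod 24 = 16 teeth = 16/24 turn
  gear 2: T2=7, direction=positive, advance = 136 mod 7 = 3 teeth = 3/7 turn
  gear 3: T3=20, direction=negative, advance = 136 mod 20 = 16 teeth = 16/20 turn
Gear 1: 136 mod 24 = 16
Fraction = 16 / 24 = 2/3 (gcd(16,24)=8) = 2/3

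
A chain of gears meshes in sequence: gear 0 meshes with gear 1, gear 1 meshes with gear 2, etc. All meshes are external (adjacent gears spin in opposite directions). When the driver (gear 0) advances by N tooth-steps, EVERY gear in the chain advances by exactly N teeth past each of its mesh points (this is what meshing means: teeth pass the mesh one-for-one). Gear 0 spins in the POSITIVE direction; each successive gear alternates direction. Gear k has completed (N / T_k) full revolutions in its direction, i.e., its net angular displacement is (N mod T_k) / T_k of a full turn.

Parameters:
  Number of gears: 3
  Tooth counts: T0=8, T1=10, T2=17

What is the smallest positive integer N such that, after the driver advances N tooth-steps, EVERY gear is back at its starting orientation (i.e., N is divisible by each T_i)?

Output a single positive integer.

Gear k returns to start when N is a multiple of T_k.
All gears at start simultaneously when N is a common multiple of [8, 10, 17]; the smallest such N is lcm(8, 10, 17).
Start: lcm = T0 = 8
Fold in T1=10: gcd(8, 10) = 2; lcm(8, 10) = 8 * 10 / 2 = 80 / 2 = 40
Fold in T2=17: gcd(40, 17) = 1; lcm(40, 17) = 40 * 17 / 1 = 680 / 1 = 680
Full cycle length = 680

Answer: 680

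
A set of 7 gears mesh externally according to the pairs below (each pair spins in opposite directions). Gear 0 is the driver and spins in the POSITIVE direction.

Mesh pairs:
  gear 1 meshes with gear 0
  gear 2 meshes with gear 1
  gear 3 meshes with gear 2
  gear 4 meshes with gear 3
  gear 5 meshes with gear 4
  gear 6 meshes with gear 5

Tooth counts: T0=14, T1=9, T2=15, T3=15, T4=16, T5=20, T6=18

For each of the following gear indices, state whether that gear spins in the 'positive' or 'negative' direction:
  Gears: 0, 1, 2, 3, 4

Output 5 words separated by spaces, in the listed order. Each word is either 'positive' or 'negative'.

Gear 0 (driver): positive (depth 0)
  gear 1: meshes with gear 0 -> depth 1 -> negative (opposite of gear 0)
  gear 2: meshes with gear 1 -> depth 2 -> positive (opposite of gear 1)
  gear 3: meshes with gear 2 -> depth 3 -> negative (opposite of gear 2)
  gear 4: meshes with gear 3 -> depth 4 -> positive (opposite of gear 3)
  gear 5: meshes with gear 4 -> depth 5 -> negative (opposite of gear 4)
  gear 6: meshes with gear 5 -> depth 6 -> positive (opposite of gear 5)
Queried indices 0, 1, 2, 3, 4 -> positive, negative, positive, negative, positive

Answer: positive negative positive negative positive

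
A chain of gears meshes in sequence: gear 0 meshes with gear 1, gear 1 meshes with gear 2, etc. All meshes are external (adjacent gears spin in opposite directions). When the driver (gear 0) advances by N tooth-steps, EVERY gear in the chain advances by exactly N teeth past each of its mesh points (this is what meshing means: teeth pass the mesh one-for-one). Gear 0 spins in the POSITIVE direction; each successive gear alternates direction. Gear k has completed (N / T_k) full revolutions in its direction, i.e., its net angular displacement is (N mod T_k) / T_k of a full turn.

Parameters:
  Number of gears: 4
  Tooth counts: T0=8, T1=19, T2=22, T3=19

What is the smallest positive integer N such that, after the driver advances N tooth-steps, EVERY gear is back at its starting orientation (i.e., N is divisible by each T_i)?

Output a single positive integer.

Gear k returns to start when N is a multiple of T_k.
All gears at start simultaneously when N is a common multiple of [8, 19, 22, 19]; the smallest such N is lcm(8, 19, 22, 19).
Start: lcm = T0 = 8
Fold in T1=19: gcd(8, 19) = 1; lcm(8, 19) = 8 * 19 / 1 = 152 / 1 = 152
Fold in T2=22: gcd(152, 22) = 2; lcm(152, 22) = 152 * 22 / 2 = 3344 / 2 = 1672
Fold in T3=19: gcd(1672, 19) = 19; lcm(1672, 19) = 1672 * 19 / 19 = 31768 / 19 = 1672
Full cycle length = 1672

Answer: 1672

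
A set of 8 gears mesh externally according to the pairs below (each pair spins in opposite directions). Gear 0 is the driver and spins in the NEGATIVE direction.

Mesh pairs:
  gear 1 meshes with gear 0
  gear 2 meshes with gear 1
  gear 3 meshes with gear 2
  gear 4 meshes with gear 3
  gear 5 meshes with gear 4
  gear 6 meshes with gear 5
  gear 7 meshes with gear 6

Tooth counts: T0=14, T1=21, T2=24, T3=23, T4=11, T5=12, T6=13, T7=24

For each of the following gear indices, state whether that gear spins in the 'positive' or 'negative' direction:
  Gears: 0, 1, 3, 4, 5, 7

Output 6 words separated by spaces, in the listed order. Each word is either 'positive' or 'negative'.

Gear 0 (driver): negative (depth 0)
  gear 1: meshes with gear 0 -> depth 1 -> positive (opposite of gear 0)
  gear 2: meshes with gear 1 -> depth 2 -> negative (opposite of gear 1)
  gear 3: meshes with gear 2 -> depth 3 -> positive (opposite of gear 2)
  gear 4: meshes with gear 3 -> depth 4 -> negative (opposite of gear 3)
  gear 5: meshes with gear 4 -> depth 5 -> positive (opposite of gear 4)
  gear 6: meshes with gear 5 -> depth 6 -> negative (opposite of gear 5)
  gear 7: meshes with gear 6 -> depth 7 -> positive (opposite of gear 6)
Queried indices 0, 1, 3, 4, 5, 7 -> negative, positive, positive, negative, positive, positive

Answer: negative positive positive negative positive positive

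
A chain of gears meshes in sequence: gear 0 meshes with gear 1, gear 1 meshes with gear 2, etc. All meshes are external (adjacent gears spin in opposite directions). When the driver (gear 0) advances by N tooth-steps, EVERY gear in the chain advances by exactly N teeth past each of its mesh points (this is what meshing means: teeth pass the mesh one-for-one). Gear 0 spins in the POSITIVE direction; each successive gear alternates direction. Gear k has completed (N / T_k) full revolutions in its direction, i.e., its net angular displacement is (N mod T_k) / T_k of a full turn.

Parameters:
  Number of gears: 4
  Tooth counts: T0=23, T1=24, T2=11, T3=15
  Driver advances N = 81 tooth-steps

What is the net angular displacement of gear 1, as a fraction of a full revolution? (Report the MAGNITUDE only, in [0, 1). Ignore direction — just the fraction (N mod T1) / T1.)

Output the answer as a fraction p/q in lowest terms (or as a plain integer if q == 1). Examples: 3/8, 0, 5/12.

Chain of 4 gears, tooth counts: [23, 24, 11, 15]
  gear 0: T0=23, direction=positive, advance = 81 mod 23 = 12 teeth = 12/23 turn
  gear 1: T1=24, direction=negative, advance = 81 mod 24 = 9 teeth = 9/24 turn
  gear 2: T2=11, direction=positive, advance = 81 mod 11 = 4 teeth = 4/11 turn
  gear 3: T3=15, direction=negative, advance = 81 mod 15 = 6 teeth = 6/15 turn
Gear 1: 81 mod 24 = 9
Fraction = 9 / 24 = 3/8 (gcd(9,24)=3) = 3/8

Answer: 3/8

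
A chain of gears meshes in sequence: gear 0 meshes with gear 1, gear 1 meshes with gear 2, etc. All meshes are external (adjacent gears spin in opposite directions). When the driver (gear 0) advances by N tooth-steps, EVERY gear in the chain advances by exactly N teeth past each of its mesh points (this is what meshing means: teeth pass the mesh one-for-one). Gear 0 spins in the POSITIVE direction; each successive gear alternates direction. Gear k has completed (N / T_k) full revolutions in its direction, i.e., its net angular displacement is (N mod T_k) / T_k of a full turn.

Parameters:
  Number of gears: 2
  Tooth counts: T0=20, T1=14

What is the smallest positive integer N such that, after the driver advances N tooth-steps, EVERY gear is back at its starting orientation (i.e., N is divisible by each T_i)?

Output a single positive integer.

Answer: 140

Derivation:
Gear k returns to start when N is a multiple of T_k.
All gears at start simultaneously when N is a common multiple of [20, 14]; the smallest such N is lcm(20, 14).
Start: lcm = T0 = 20
Fold in T1=14: gcd(20, 14) = 2; lcm(20, 14) = 20 * 14 / 2 = 280 / 2 = 140
Full cycle length = 140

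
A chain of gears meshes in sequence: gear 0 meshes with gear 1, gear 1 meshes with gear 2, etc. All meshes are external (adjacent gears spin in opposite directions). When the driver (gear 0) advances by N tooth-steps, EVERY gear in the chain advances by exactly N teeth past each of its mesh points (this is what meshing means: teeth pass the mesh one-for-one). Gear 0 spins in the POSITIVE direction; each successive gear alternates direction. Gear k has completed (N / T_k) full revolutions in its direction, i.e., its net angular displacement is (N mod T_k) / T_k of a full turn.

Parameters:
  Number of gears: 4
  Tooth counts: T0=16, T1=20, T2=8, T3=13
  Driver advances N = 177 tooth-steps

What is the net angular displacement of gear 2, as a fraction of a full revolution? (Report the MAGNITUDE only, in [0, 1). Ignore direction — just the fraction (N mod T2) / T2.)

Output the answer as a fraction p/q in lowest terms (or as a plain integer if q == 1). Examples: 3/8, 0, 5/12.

Answer: 1/8

Derivation:
Chain of 4 gears, tooth counts: [16, 20, 8, 13]
  gear 0: T0=16, direction=positive, advance = 177 mod 16 = 1 teeth = 1/16 turn
  gear 1: T1=20, direction=negative, advance = 177 mod 20 = 17 teeth = 17/20 turn
  gear 2: T2=8, direction=positive, advance = 177 mod 8 = 1 teeth = 1/8 turn
  gear 3: T3=13, direction=negative, advance = 177 mod 13 = 8 teeth = 8/13 turn
Gear 2: 177 mod 8 = 1
Fraction = 1 / 8 = 1/8 (gcd(1,8)=1) = 1/8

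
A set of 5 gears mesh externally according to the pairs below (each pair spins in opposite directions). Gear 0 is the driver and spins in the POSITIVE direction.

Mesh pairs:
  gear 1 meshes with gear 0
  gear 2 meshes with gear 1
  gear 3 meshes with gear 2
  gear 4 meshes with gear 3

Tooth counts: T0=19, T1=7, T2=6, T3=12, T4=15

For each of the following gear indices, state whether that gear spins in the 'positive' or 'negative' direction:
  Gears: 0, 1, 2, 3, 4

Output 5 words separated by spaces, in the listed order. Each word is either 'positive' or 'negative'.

Answer: positive negative positive negative positive

Derivation:
Gear 0 (driver): positive (depth 0)
  gear 1: meshes with gear 0 -> depth 1 -> negative (opposite of gear 0)
  gear 2: meshes with gear 1 -> depth 2 -> positive (opposite of gear 1)
  gear 3: meshes with gear 2 -> depth 3 -> negative (opposite of gear 2)
  gear 4: meshes with gear 3 -> depth 4 -> positive (opposite of gear 3)
Queried indices 0, 1, 2, 3, 4 -> positive, negative, positive, negative, positive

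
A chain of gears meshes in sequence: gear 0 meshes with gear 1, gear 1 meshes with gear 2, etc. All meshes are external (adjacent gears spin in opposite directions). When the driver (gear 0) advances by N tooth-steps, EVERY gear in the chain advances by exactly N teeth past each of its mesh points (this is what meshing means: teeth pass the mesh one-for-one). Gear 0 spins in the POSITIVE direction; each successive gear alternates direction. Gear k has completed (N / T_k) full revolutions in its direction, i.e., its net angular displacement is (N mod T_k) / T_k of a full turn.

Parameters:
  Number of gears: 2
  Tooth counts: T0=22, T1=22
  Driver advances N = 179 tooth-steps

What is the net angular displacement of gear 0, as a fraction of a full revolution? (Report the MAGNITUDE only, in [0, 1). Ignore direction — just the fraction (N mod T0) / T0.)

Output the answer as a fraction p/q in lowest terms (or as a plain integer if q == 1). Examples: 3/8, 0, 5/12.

Chain of 2 gears, tooth counts: [22, 22]
  gear 0: T0=22, direction=positive, advance = 179 mod 22 = 3 teeth = 3/22 turn
  gear 1: T1=22, direction=negative, advance = 179 mod 22 = 3 teeth = 3/22 turn
Gear 0: 179 mod 22 = 3
Fraction = 3 / 22 = 3/22 (gcd(3,22)=1) = 3/22

Answer: 3/22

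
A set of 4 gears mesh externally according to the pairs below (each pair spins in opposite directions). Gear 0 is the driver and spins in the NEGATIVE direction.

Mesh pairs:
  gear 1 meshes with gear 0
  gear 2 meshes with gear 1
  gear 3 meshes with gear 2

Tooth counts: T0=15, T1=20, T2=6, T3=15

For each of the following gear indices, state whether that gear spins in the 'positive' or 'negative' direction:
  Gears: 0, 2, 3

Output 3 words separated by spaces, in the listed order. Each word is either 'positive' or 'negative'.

Answer: negative negative positive

Derivation:
Gear 0 (driver): negative (depth 0)
  gear 1: meshes with gear 0 -> depth 1 -> positive (opposite of gear 0)
  gear 2: meshes with gear 1 -> depth 2 -> negative (opposite of gear 1)
  gear 3: meshes with gear 2 -> depth 3 -> positive (opposite of gear 2)
Queried indices 0, 2, 3 -> negative, negative, positive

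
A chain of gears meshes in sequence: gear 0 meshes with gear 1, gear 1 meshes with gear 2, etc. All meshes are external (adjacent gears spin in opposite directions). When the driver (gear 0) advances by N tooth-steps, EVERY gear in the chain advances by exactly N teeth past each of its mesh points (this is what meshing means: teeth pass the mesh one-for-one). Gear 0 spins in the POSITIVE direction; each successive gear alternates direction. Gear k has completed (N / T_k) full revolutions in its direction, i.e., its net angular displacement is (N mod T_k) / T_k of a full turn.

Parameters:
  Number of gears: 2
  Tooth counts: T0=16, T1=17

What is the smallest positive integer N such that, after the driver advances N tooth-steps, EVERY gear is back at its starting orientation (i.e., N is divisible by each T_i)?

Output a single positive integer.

Answer: 272

Derivation:
Gear k returns to start when N is a multiple of T_k.
All gears at start simultaneously when N is a common multiple of [16, 17]; the smallest such N is lcm(16, 17).
Start: lcm = T0 = 16
Fold in T1=17: gcd(16, 17) = 1; lcm(16, 17) = 16 * 17 / 1 = 272 / 1 = 272
Full cycle length = 272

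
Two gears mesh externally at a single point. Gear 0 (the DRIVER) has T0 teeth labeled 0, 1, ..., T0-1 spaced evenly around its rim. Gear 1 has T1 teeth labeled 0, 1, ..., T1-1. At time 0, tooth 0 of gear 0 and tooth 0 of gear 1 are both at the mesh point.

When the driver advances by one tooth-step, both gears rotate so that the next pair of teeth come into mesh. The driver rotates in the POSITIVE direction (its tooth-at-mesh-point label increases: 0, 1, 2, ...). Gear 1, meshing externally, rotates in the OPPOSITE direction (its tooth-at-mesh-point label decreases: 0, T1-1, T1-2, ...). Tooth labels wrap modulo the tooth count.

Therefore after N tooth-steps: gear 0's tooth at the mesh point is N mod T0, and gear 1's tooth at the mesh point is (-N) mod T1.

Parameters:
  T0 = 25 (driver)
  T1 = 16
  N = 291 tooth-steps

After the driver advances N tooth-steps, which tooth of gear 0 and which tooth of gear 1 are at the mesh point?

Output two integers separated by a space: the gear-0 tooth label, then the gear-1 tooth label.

Gear 0 (driver, T0=25): tooth at mesh = N mod T0
  291 = 11 * 25 + 16, so 291 mod 25 = 16
  gear 0 tooth = 16
Gear 1 (driven, T1=16): tooth at mesh = (-N) mod T1
  291 = 18 * 16 + 3, so 291 mod 16 = 3
  (-291) mod 16 = (-3) mod 16 = 16 - 3 = 13
Mesh after 291 steps: gear-0 tooth 16 meets gear-1 tooth 13

Answer: 16 13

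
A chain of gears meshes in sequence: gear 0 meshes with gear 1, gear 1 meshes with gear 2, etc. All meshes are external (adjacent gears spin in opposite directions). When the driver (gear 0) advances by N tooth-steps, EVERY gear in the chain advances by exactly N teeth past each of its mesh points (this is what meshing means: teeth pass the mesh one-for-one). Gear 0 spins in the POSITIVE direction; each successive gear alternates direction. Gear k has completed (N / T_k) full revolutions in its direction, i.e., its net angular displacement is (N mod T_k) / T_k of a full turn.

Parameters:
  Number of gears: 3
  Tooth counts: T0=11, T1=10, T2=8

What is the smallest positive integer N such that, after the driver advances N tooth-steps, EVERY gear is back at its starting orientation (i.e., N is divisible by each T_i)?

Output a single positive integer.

Gear k returns to start when N is a multiple of T_k.
All gears at start simultaneously when N is a common multiple of [11, 10, 8]; the smallest such N is lcm(11, 10, 8).
Start: lcm = T0 = 11
Fold in T1=10: gcd(11, 10) = 1; lcm(11, 10) = 11 * 10 / 1 = 110 / 1 = 110
Fold in T2=8: gcd(110, 8) = 2; lcm(110, 8) = 110 * 8 / 2 = 880 / 2 = 440
Full cycle length = 440

Answer: 440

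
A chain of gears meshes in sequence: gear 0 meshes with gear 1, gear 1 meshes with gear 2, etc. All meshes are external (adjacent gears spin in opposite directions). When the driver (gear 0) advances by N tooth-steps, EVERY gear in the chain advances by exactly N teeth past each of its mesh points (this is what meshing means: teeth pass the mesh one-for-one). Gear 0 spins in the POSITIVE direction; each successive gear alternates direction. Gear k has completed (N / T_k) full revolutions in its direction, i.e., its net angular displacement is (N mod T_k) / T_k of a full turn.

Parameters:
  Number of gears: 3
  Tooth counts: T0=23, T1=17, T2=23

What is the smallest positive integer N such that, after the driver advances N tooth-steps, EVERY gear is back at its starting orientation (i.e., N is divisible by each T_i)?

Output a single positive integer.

Answer: 391

Derivation:
Gear k returns to start when N is a multiple of T_k.
All gears at start simultaneously when N is a common multiple of [23, 17, 23]; the smallest such N is lcm(23, 17, 23).
Start: lcm = T0 = 23
Fold in T1=17: gcd(23, 17) = 1; lcm(23, 17) = 23 * 17 / 1 = 391 / 1 = 391
Fold in T2=23: gcd(391, 23) = 23; lcm(391, 23) = 391 * 23 / 23 = 8993 / 23 = 391
Full cycle length = 391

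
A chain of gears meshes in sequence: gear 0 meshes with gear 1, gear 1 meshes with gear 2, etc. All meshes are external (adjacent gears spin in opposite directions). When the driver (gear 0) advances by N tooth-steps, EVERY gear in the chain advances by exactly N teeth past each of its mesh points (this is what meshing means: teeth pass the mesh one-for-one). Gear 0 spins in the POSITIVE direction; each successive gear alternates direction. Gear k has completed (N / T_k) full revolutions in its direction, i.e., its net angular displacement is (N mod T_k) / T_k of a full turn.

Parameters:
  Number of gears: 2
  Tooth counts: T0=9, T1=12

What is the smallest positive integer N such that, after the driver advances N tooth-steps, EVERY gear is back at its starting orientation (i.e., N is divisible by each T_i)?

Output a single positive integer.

Gear k returns to start when N is a multiple of T_k.
All gears at start simultaneously when N is a common multiple of [9, 12]; the smallest such N is lcm(9, 12).
Start: lcm = T0 = 9
Fold in T1=12: gcd(9, 12) = 3; lcm(9, 12) = 9 * 12 / 3 = 108 / 3 = 36
Full cycle length = 36

Answer: 36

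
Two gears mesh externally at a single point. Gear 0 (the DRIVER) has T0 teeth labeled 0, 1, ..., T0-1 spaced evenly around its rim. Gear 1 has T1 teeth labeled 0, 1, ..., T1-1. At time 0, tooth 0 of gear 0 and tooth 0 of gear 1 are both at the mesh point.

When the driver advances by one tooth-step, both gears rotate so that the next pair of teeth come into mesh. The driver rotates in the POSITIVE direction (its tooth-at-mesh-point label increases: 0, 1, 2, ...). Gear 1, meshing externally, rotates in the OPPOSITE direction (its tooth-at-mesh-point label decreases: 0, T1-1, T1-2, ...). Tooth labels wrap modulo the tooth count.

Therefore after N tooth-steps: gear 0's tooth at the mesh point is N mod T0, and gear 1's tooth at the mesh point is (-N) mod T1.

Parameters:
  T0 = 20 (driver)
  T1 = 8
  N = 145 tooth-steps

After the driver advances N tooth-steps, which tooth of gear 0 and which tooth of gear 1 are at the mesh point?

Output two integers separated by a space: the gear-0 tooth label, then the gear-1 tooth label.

Gear 0 (driver, T0=20): tooth at mesh = N mod T0
  145 = 7 * 20 + 5, so 145 mod 20 = 5
  gear 0 tooth = 5
Gear 1 (driven, T1=8): tooth at mesh = (-N) mod T1
  145 = 18 * 8 + 1, so 145 mod 8 = 1
  (-145) mod 8 = (-1) mod 8 = 8 - 1 = 7
Mesh after 145 steps: gear-0 tooth 5 meets gear-1 tooth 7

Answer: 5 7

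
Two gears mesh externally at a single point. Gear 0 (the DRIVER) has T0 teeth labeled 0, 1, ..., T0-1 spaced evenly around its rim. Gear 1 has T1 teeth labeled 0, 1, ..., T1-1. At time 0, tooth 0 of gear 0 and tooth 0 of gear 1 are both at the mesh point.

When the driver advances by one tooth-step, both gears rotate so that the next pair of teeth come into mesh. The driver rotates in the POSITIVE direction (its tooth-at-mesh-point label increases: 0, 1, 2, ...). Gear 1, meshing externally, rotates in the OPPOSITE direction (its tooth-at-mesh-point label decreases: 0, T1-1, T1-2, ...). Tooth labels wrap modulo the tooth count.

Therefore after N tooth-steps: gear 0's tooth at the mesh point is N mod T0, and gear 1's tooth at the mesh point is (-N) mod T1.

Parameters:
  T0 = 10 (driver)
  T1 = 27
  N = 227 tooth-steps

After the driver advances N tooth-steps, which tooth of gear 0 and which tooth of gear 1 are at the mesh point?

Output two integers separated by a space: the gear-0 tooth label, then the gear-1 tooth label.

Gear 0 (driver, T0=10): tooth at mesh = N mod T0
  227 = 22 * 10 + 7, so 227 mod 10 = 7
  gear 0 tooth = 7
Gear 1 (driven, T1=27): tooth at mesh = (-N) mod T1
  227 = 8 * 27 + 11, so 227 mod 27 = 11
  (-227) mod 27 = (-11) mod 27 = 27 - 11 = 16
Mesh after 227 steps: gear-0 tooth 7 meets gear-1 tooth 16

Answer: 7 16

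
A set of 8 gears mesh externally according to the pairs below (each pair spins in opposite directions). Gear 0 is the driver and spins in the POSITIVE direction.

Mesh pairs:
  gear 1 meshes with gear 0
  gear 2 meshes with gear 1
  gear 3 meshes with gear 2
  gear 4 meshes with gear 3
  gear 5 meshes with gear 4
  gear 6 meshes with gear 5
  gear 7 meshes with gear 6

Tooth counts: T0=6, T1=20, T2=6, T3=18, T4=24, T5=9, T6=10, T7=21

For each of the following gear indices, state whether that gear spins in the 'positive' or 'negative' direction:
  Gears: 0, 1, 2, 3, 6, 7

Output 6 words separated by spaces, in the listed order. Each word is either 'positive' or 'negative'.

Answer: positive negative positive negative positive negative

Derivation:
Gear 0 (driver): positive (depth 0)
  gear 1: meshes with gear 0 -> depth 1 -> negative (opposite of gear 0)
  gear 2: meshes with gear 1 -> depth 2 -> positive (opposite of gear 1)
  gear 3: meshes with gear 2 -> depth 3 -> negative (opposite of gear 2)
  gear 4: meshes with gear 3 -> depth 4 -> positive (opposite of gear 3)
  gear 5: meshes with gear 4 -> depth 5 -> negative (opposite of gear 4)
  gear 6: meshes with gear 5 -> depth 6 -> positive (opposite of gear 5)
  gear 7: meshes with gear 6 -> depth 7 -> negative (opposite of gear 6)
Queried indices 0, 1, 2, 3, 6, 7 -> positive, negative, positive, negative, positive, negative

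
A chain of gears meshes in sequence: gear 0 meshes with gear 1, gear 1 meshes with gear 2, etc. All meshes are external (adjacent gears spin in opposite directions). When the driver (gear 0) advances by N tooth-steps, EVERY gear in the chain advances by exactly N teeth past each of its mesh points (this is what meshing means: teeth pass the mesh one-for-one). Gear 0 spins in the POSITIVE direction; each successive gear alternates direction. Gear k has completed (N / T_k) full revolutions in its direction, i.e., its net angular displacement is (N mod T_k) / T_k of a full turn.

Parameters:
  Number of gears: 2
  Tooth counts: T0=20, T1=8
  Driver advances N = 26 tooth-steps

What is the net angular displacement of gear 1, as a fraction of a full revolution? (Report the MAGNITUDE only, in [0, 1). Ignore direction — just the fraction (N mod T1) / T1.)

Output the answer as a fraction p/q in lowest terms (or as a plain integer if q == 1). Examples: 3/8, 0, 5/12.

Answer: 1/4

Derivation:
Chain of 2 gears, tooth counts: [20, 8]
  gear 0: T0=20, direction=positive, advance = 26 mod 20 = 6 teeth = 6/20 turn
  gear 1: T1=8, direction=negative, advance = 26 mod 8 = 2 teeth = 2/8 turn
Gear 1: 26 mod 8 = 2
Fraction = 2 / 8 = 1/4 (gcd(2,8)=2) = 1/4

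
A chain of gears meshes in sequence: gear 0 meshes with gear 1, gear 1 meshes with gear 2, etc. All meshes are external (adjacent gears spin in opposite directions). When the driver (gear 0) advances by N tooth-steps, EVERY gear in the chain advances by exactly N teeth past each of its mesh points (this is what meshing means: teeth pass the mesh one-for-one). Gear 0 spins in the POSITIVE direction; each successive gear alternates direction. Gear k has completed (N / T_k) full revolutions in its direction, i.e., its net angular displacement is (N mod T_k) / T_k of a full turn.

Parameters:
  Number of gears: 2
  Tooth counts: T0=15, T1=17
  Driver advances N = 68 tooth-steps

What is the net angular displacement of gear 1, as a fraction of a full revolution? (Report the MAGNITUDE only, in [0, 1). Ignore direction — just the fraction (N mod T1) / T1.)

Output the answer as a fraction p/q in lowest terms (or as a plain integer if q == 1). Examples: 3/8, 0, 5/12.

Chain of 2 gears, tooth counts: [15, 17]
  gear 0: T0=15, direction=positive, advance = 68 mod 15 = 8 teeth = 8/15 turn
  gear 1: T1=17, direction=negative, advance = 68 mod 17 = 0 teeth = 0/17 turn
Gear 1: 68 mod 17 = 0
Fraction = 0 / 17 = 0/1 (gcd(0,17)=17) = 0

Answer: 0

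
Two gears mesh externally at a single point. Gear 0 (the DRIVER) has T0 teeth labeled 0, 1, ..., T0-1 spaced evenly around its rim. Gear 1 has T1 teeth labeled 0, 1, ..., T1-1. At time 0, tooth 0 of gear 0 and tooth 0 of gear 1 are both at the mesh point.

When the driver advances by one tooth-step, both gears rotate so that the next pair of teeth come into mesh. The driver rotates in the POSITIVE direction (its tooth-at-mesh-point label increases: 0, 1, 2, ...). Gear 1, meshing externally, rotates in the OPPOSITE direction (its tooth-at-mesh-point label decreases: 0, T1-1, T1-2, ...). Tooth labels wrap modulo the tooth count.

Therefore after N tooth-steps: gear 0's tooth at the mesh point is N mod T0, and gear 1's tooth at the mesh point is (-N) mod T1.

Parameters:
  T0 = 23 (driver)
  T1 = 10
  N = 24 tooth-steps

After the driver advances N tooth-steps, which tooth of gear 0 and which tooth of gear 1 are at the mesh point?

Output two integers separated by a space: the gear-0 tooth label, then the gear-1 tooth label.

Answer: 1 6

Derivation:
Gear 0 (driver, T0=23): tooth at mesh = N mod T0
  24 = 1 * 23 + 1, so 24 mod 23 = 1
  gear 0 tooth = 1
Gear 1 (driven, T1=10): tooth at mesh = (-N) mod T1
  24 = 2 * 10 + 4, so 24 mod 10 = 4
  (-24) mod 10 = (-4) mod 10 = 10 - 4 = 6
Mesh after 24 steps: gear-0 tooth 1 meets gear-1 tooth 6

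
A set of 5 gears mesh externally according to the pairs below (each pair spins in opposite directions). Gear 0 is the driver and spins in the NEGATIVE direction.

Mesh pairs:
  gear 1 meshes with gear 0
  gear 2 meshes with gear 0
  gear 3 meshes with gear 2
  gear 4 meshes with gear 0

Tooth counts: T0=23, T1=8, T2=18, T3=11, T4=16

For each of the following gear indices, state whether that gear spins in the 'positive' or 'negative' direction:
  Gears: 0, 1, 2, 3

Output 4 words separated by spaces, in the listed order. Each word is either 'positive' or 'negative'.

Answer: negative positive positive negative

Derivation:
Gear 0 (driver): negative (depth 0)
  gear 1: meshes with gear 0 -> depth 1 -> positive (opposite of gear 0)
  gear 2: meshes with gear 0 -> depth 1 -> positive (opposite of gear 0)
  gear 3: meshes with gear 2 -> depth 2 -> negative (opposite of gear 2)
  gear 4: meshes with gear 0 -> depth 1 -> positive (opposite of gear 0)
Queried indices 0, 1, 2, 3 -> negative, positive, positive, negative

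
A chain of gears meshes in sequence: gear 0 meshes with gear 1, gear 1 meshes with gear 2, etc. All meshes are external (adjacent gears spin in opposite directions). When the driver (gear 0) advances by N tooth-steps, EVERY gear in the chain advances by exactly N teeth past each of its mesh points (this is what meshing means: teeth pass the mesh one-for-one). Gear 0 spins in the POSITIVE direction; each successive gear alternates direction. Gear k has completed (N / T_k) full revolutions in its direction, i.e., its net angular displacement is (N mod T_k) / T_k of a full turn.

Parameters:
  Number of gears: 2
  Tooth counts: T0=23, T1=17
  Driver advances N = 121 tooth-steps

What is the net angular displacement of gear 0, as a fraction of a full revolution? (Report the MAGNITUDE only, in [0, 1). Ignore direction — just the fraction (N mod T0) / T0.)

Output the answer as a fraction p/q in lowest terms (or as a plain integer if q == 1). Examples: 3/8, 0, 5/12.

Chain of 2 gears, tooth counts: [23, 17]
  gear 0: T0=23, direction=positive, advance = 121 mod 23 = 6 teeth = 6/23 turn
  gear 1: T1=17, direction=negative, advance = 121 mod 17 = 2 teeth = 2/17 turn
Gear 0: 121 mod 23 = 6
Fraction = 6 / 23 = 6/23 (gcd(6,23)=1) = 6/23

Answer: 6/23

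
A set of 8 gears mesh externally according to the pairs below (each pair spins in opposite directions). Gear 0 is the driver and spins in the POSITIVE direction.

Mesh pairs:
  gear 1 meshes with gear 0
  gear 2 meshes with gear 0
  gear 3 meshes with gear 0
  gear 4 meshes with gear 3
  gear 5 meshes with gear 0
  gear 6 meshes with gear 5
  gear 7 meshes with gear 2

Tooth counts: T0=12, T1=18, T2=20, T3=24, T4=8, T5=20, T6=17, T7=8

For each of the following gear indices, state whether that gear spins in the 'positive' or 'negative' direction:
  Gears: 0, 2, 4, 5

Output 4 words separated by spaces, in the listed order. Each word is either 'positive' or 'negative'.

Answer: positive negative positive negative

Derivation:
Gear 0 (driver): positive (depth 0)
  gear 1: meshes with gear 0 -> depth 1 -> negative (opposite of gear 0)
  gear 2: meshes with gear 0 -> depth 1 -> negative (opposite of gear 0)
  gear 3: meshes with gear 0 -> depth 1 -> negative (opposite of gear 0)
  gear 4: meshes with gear 3 -> depth 2 -> positive (opposite of gear 3)
  gear 5: meshes with gear 0 -> depth 1 -> negative (opposite of gear 0)
  gear 6: meshes with gear 5 -> depth 2 -> positive (opposite of gear 5)
  gear 7: meshes with gear 2 -> depth 2 -> positive (opposite of gear 2)
Queried indices 0, 2, 4, 5 -> positive, negative, positive, negative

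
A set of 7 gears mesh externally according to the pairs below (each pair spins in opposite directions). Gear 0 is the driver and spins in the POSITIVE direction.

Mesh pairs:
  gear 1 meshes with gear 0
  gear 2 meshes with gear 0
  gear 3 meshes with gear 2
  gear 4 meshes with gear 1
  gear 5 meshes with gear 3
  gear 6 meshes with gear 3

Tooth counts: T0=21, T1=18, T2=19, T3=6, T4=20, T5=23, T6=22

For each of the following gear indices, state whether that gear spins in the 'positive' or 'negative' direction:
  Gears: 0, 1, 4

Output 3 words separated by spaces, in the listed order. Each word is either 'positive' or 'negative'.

Answer: positive negative positive

Derivation:
Gear 0 (driver): positive (depth 0)
  gear 1: meshes with gear 0 -> depth 1 -> negative (opposite of gear 0)
  gear 2: meshes with gear 0 -> depth 1 -> negative (opposite of gear 0)
  gear 3: meshes with gear 2 -> depth 2 -> positive (opposite of gear 2)
  gear 4: meshes with gear 1 -> depth 2 -> positive (opposite of gear 1)
  gear 5: meshes with gear 3 -> depth 3 -> negative (opposite of gear 3)
  gear 6: meshes with gear 3 -> depth 3 -> negative (opposite of gear 3)
Queried indices 0, 1, 4 -> positive, negative, positive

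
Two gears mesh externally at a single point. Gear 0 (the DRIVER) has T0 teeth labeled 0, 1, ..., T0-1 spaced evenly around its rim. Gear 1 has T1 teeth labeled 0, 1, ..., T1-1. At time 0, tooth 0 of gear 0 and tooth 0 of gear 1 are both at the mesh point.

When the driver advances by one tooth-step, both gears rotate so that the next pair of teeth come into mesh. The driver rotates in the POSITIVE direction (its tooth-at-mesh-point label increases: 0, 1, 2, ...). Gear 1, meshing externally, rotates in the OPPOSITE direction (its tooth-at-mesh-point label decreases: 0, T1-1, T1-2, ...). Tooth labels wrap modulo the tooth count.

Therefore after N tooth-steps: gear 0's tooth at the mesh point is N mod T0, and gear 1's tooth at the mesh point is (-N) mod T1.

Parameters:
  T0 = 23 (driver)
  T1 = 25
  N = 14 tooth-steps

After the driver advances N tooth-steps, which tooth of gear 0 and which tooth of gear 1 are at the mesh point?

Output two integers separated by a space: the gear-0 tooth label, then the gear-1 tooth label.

Gear 0 (driver, T0=23): tooth at mesh = N mod T0
  14 = 0 * 23 + 14, so 14 mod 23 = 14
  gear 0 tooth = 14
Gear 1 (driven, T1=25): tooth at mesh = (-N) mod T1
  14 = 0 * 25 + 14, so 14 mod 25 = 14
  (-14) mod 25 = (-14) mod 25 = 25 - 14 = 11
Mesh after 14 steps: gear-0 tooth 14 meets gear-1 tooth 11

Answer: 14 11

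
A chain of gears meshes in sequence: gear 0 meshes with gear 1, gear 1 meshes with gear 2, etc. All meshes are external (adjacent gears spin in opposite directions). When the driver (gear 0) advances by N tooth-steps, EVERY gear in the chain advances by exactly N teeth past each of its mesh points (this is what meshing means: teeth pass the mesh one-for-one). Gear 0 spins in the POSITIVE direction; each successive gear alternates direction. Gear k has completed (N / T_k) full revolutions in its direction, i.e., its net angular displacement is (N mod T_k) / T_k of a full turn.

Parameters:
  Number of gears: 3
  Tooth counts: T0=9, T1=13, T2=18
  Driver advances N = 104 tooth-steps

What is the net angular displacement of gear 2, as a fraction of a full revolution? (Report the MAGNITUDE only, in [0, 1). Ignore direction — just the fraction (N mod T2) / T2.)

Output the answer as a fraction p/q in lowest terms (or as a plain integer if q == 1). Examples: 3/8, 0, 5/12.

Answer: 7/9

Derivation:
Chain of 3 gears, tooth counts: [9, 13, 18]
  gear 0: T0=9, direction=positive, advance = 104 mod 9 = 5 teeth = 5/9 turn
  gear 1: T1=13, direction=negative, advance = 104 mod 13 = 0 teeth = 0/13 turn
  gear 2: T2=18, direction=positive, advance = 104 mod 18 = 14 teeth = 14/18 turn
Gear 2: 104 mod 18 = 14
Fraction = 14 / 18 = 7/9 (gcd(14,18)=2) = 7/9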